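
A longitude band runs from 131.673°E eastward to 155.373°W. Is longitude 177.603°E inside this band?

Band width going east from +131.673° to -155.373°: ((-155.373 − 131.673) mod 360) = 72.954°.
Offset of +177.603° east of the west edge: ((177.603 − 131.673) mod 360) = 45.930°.
45.930° ≤ 72.954° ⇒ inside.

Yes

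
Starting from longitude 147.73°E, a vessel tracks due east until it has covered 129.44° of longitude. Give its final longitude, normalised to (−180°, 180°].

Start at +147.73°; shift +129.44° → +277.17°.
+277.17° lies outside (−180°, 180°]; subtract 360° → -82.83°.

82.83°W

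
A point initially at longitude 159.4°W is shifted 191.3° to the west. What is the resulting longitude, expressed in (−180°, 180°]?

Start at -159.4°; shift −191.3° → -350.7°.
-350.7° lies outside (−180°, 180°]; add 360° → +9.3°.

9.3°E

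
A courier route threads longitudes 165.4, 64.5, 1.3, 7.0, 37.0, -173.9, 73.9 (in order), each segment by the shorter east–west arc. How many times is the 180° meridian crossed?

2

Leg 1: +165.4° → +64.5°, shortest Δλ = -100.9° (west) — does not cross 180°.
Leg 2: +64.5° → +1.3°, shortest Δλ = -63.2° (west) — does not cross 180°.
Leg 3: +1.3° → +7.0°, shortest Δλ = 5.7° (east) — does not cross 180°.
Leg 4: +7.0° → +37.0°, shortest Δλ = 30.0° (east) — does not cross 180°.
Leg 5: +37.0° → -173.9°, shortest Δλ = 149.1° (east) — crosses 180°.
Leg 6: -173.9° → +73.9°, shortest Δλ = -112.2° (west) — crosses 180°.
Total crossings: 2.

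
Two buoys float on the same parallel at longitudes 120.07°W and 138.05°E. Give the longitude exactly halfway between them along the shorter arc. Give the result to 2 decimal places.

Signed shortest Δλ from -120.07° to +138.05° is -101.88°.
Midpoint longitude = -120.07° + (-101.88°)/2 = -120.07° − 50.94° = -171.01°.
(The naïve average (-120.07 + +138.05)/2 = 8.99° is on the wrong side of the globe.)

171.01°W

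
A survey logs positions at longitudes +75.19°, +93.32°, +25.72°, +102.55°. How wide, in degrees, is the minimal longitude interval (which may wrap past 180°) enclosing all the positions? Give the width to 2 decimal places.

Sort the longitudes: +25.72°, +75.19°, +93.32°, +102.55°.
Eastward gaps between consecutive values (wrapping around): 49.47°, 18.13°, 9.23°, 283.17°.
Largest gap = 283.17° ⇒ minimal covering band is its complement: 360° − 283.17° = 76.83°.
Band runs from +25.72° eastward to +102.55°.

76.83°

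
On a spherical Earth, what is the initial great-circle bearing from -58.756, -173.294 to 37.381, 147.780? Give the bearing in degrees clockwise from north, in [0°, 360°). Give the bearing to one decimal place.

329.4°

Δλ = 147.780 − -173.294 = 321.074°; wrapped into (−180°, 180°]: -38.926°.
θ = atan2( sin Δλ · cos φ₂ , cos φ₁ · sin φ₂ − sin φ₁ · cos φ₂ · cos Δλ )
  = atan2(-0.49927, 0.84342) = -30.624° → normalised to [0°, 360°): 329.376°.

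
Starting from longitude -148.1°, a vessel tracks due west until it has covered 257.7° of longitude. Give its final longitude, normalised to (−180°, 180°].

-45.8°

Start at -148.1°; shift −257.7° → -405.8°.
-405.8° lies outside (−180°, 180°]; add 360° → -45.8°.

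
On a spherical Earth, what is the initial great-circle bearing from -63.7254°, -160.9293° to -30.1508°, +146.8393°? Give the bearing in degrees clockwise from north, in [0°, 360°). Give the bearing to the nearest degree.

Δλ = 146.8393 − -160.9293 = 307.7686°; wrapped into (−180°, 180°]: -52.2314°.
θ = atan2( sin Δλ · cos φ₂ , cos φ₁ · sin φ₂ − sin φ₁ · cos φ₂ · cos Δλ )
  = atan2(-0.68354, 0.25255) = -69.722° → normalised to [0°, 360°): 290.278°.

290°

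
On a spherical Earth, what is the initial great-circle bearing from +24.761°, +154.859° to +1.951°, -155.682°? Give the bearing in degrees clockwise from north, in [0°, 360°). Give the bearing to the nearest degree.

108°

Δλ = -155.682 − 154.859 = -310.541°; wrapped into (−180°, 180°]: 49.459°.
θ = atan2( sin Δλ · cos φ₂ , cos φ₁ · sin φ₂ − sin φ₁ · cos φ₂ · cos Δλ )
  = atan2(0.75950, -0.24117) = 107.616° → normalised to [0°, 360°): 107.616°.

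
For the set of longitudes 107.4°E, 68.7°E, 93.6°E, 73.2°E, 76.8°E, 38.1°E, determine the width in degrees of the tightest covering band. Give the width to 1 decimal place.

Sort the longitudes: +38.1°, +68.7°, +73.2°, +76.8°, +93.6°, +107.4°.
Eastward gaps between consecutive values (wrapping around): 30.6°, 4.5°, 3.6°, 16.8°, 13.8°, 290.7°.
Largest gap = 290.7° ⇒ minimal covering band is its complement: 360° − 290.7° = 69.3°.
Band runs from +38.1° eastward to +107.4°.

69.3°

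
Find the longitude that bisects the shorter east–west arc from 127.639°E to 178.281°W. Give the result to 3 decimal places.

Signed shortest Δλ from +127.639° to -178.281° is +54.080°.
Midpoint longitude = +127.639° + (+54.080°)/2 = +127.639° + 27.040° = +154.679°.
(The naïve average (+127.639 + -178.281)/2 = -25.321° is on the wrong side of the globe.)

154.679°E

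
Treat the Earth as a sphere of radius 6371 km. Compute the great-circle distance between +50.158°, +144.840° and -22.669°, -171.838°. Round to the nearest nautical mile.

Δλ = -171.838 − 144.840 = -316.678°; wrapped into (−180°, 180°]: 43.322°.
Δφ = -22.669 − 50.158 = -72.827°.
a = sin²(Δφ/2) + cos φ₁ · cos φ₂ · sin²(Δλ/2) = 0.432916.
c = 2·atan2(√a, √(1−a)) = 1.43622 rad → d = 6371·c ≈ 9150.18 km ≈ 4940.70 nmi.

4941 nmi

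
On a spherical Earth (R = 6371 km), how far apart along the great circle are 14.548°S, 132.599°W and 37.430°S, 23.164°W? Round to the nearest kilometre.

Δλ = -23.164 − -132.599 = 109.435°.
Δφ = -37.430 − -14.548 = -22.882°.
a = sin²(Δφ/2) + cos φ₁ · cos φ₂ · sin²(Δλ/2) = 0.551541.
c = 2·atan2(√a, √(1−a)) = 1.67406 rad → d = 6371·c ≈ 10665.45 km.

10665 km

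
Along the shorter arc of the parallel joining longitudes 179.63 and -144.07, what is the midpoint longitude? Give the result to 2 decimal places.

-162.22°

Signed shortest Δλ from +179.63° to -144.07° is +36.30°.
Midpoint longitude = +179.63° + (+36.30°)/2 = +179.63° + 18.15° = +197.78°.
Normalise into (−180°, 180°]: -162.22°.
(The naïve average (+179.63 + -144.07)/2 = 17.78° is on the wrong side of the globe.)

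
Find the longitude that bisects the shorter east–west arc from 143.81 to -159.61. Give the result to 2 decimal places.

+172.10°

Signed shortest Δλ from +143.81° to -159.61° is +56.58°.
Midpoint longitude = +143.81° + (+56.58°)/2 = +143.81° + 28.29° = +172.10°.
(The naïve average (+143.81 + -159.61)/2 = -7.9° is on the wrong side of the globe.)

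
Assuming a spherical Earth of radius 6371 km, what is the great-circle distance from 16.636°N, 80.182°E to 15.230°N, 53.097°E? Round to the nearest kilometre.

2898 km

Δλ = 53.097 − 80.182 = -27.085°.
Δφ = 15.230 − 16.636 = -1.406°.
a = sin²(Δφ/2) + cos φ₁ · cos φ₂ · sin²(Δλ/2) = 0.050844.
c = 2·atan2(√a, √(1−a)) = 0.45488 rad → d = 6371·c ≈ 2898.07 km.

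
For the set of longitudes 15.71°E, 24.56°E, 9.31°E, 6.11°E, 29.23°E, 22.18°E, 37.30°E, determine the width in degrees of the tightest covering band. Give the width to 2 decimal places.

31.19°

Sort the longitudes: +6.11°, +9.31°, +15.71°, +22.18°, +24.56°, +29.23°, +37.30°.
Eastward gaps between consecutive values (wrapping around): 3.20°, 6.40°, 6.47°, 2.38°, 4.67°, 8.07°, 328.81°.
Largest gap = 328.81° ⇒ minimal covering band is its complement: 360° − 328.81° = 31.19°.
Band runs from +6.11° eastward to +37.30°.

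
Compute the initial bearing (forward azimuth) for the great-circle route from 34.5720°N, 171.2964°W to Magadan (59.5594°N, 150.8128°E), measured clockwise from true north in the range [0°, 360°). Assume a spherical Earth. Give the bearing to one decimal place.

327.2°

Δλ = 150.8128 − -171.2964 = 322.1092°; wrapped into (−180°, 180°]: -37.8908°.
θ = atan2( sin Δλ · cos φ₂ , cos φ₁ · sin φ₂ − sin φ₁ · cos φ₂ · cos Δλ )
  = atan2(-0.31116, 0.48303) = -32.789° → normalised to [0°, 360°): 327.211°.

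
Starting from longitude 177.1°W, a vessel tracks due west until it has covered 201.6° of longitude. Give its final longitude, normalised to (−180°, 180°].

Start at -177.1°; shift −201.6° → -378.7°.
-378.7° lies outside (−180°, 180°]; add 360° → -18.7°.

18.7°W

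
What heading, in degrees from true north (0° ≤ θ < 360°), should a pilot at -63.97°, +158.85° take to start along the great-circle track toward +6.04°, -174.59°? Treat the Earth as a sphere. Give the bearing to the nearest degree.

Δλ = -174.59 − 158.85 = -333.44°; wrapped into (−180°, 180°]: 26.56°.
θ = atan2( sin Δλ · cos φ₂ , cos φ₁ · sin φ₂ − sin φ₁ · cos φ₂ · cos Δλ )
  = atan2(0.44465, 0.84545) = 27.741° → normalised to [0°, 360°): 27.741°.

28°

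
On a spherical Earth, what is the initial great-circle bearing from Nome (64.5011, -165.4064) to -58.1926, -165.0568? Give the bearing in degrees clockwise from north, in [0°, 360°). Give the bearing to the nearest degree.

Δλ = -165.0568 − -165.4064 = 0.3496°.
θ = atan2( sin Δλ · cos φ₂ , cos φ₁ · sin φ₂ − sin φ₁ · cos φ₂ · cos Δλ )
  = atan2(0.00322, -0.84156) = 179.781° → normalised to [0°, 360°): 179.781°.

180°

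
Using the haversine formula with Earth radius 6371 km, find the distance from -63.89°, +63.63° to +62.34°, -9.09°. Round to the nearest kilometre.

15265 km

Δλ = -9.09 − 63.63 = -72.72°.
Δφ = 62.34 − -63.89 = 126.23°.
a = sin²(Δφ/2) + cos φ₁ · cos φ₂ · sin²(Δλ/2) = 0.867322.
c = 2·atan2(√a, √(1−a)) = 2.39594 rad → d = 6371·c ≈ 15264.53 km.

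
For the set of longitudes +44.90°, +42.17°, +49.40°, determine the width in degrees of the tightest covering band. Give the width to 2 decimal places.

Sort the longitudes: +42.17°, +44.90°, +49.40°.
Eastward gaps between consecutive values (wrapping around): 2.73°, 4.50°, 352.77°.
Largest gap = 352.77° ⇒ minimal covering band is its complement: 360° − 352.77° = 7.23°.
Band runs from +42.17° eastward to +49.40°.

7.23°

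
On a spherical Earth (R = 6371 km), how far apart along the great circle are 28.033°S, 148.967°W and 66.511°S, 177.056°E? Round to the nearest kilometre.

4861 km

Δλ = 177.056 − -148.967 = 326.023°; wrapped into (−180°, 180°]: -33.977°.
Δφ = -66.511 − -28.033 = -38.478°.
a = sin²(Δφ/2) + cos φ₁ · cos φ₂ · sin²(Δλ/2) = 0.138610.
c = 2·atan2(√a, √(1−a)) = 0.76298 rad → d = 6371·c ≈ 4860.95 km.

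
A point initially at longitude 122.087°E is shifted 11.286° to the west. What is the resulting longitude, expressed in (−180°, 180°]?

110.801°E

Start at +122.087°; shift −11.286° → +110.801°.
+110.801° already lies in (−180°, 180°].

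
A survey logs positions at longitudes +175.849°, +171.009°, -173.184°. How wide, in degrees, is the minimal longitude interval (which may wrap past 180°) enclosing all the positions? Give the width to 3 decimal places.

Sort the longitudes: -173.184°, +171.009°, +175.849°.
Eastward gaps between consecutive values (wrapping around): 344.193°, 4.840°, 10.967°.
Largest gap = 344.193° ⇒ minimal covering band is its complement: 360° − 344.193° = 15.807°.
Band runs from +171.009° eastward to -173.184°, crossing the antimeridian.

15.807°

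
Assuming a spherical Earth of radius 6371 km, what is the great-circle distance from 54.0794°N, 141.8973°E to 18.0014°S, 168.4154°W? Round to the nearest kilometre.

9301 km

Δλ = -168.4154 − 141.8973 = -310.3127°; wrapped into (−180°, 180°]: 49.6873°.
Δφ = -18.0014 − 54.0794 = -72.0808°.
a = sin²(Δφ/2) + cos φ₁ · cos φ₂ · sin²(Δλ/2) = 0.444651.
c = 2·atan2(√a, √(1−a)) = 1.45987 rad → d = 6371·c ≈ 9300.84 km.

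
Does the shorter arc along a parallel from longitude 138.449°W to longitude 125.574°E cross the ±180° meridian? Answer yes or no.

Yes

Naïve |125.574 − -138.449| = 264.023° > 180°, so the shorter arc goes the other way round — across 180°.
Signed shortest Δλ = ((125.574 − -138.449 + 180) mod 360) − 180 = -95.977°.
Going west by 95.977° from -138.449° passes through 180° before reaching +125.574°.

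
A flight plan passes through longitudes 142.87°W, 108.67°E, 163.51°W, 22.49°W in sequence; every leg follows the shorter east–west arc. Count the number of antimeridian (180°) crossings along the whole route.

Leg 1: -142.87° → +108.67°, shortest Δλ = -108.46° (west) — crosses 180°.
Leg 2: +108.67° → -163.51°, shortest Δλ = 87.82° (east) — crosses 180°.
Leg 3: -163.51° → -22.49°, shortest Δλ = 141.02° (east) — does not cross 180°.
Total crossings: 2.

2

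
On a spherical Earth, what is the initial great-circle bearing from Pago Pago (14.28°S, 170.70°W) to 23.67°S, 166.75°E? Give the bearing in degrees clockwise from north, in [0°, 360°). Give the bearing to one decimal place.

Δλ = 166.75 − -170.70 = 337.45°; wrapped into (−180°, 180°]: -22.55°.
θ = atan2( sin Δλ · cos φ₂ , cos φ₁ · sin φ₂ − sin φ₁ · cos φ₂ · cos Δλ )
  = atan2(-0.35123, -0.18043) = -117.190° → normalised to [0°, 360°): 242.810°.

242.8°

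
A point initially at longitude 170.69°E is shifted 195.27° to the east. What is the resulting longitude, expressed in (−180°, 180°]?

Start at +170.69°; shift +195.27° → +365.96°.
+365.96° lies outside (−180°, 180°]; subtract 360° → +5.96°.

5.96°E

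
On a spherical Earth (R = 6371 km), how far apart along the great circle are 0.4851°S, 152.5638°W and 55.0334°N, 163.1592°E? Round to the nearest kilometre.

Δλ = 163.1592 − -152.5638 = 315.7230°; wrapped into (−180°, 180°]: -44.2770°.
Δφ = 55.0334 − -0.4851 = 55.5185°.
a = sin²(Δφ/2) + cos φ₁ · cos φ₂ · sin²(Δλ/2) = 0.298315.
c = 2·atan2(√a, √(1−a)) = 1.15560 rad → d = 6371·c ≈ 7362.32 km.

7362 km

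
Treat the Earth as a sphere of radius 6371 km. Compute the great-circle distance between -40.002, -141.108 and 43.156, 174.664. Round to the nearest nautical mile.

5539 nmi

Δλ = 174.664 − -141.108 = 315.772°; wrapped into (−180°, 180°]: -44.228°.
Δφ = 43.156 − -40.002 = 83.158°.
a = sin²(Δφ/2) + cos φ₁ · cos φ₂ · sin²(Δλ/2) = 0.519626.
c = 2·atan2(√a, √(1−a)) = 1.61006 rad → d = 6371·c ≈ 10257.68 km ≈ 5538.70 nmi.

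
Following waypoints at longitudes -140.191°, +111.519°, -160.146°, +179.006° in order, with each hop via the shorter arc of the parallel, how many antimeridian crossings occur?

Leg 1: -140.191° → +111.519°, shortest Δλ = -108.29° (west) — crosses 180°.
Leg 2: +111.519° → -160.146°, shortest Δλ = 88.335° (east) — crosses 180°.
Leg 3: -160.146° → +179.006°, shortest Δλ = -20.848° (west) — crosses 180°.
Total crossings: 3.

3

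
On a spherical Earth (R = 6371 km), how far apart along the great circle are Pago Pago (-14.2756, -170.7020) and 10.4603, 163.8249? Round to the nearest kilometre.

3931 km

Δλ = 163.8249 − -170.7020 = 334.5269°; wrapped into (−180°, 180°]: -25.4731°.
Δφ = 10.4603 − -14.2756 = 24.7359°.
a = sin²(Δφ/2) + cos φ₁ · cos φ₂ · sin²(Δλ/2) = 0.092199.
c = 2·atan2(√a, √(1−a)) = 0.61703 rad → d = 6371·c ≈ 3931.09 km.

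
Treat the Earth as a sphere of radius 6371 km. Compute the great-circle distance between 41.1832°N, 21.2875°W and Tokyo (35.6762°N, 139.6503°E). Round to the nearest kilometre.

Δλ = 139.6503 − -21.2875 = 160.9378°.
Δφ = 35.6762 − 41.1832 = -5.5070°.
a = sin²(Δφ/2) + cos φ₁ · cos φ₂ · sin²(Δλ/2) = 0.596909.
c = 2·atan2(√a, √(1−a)) = 1.76585 rad → d = 6371·c ≈ 11250.22 km.

11250 km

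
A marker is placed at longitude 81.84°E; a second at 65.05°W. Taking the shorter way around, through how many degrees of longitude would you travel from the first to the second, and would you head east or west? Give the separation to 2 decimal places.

146.89° west

Raw difference: -65.05 − 81.84 = -146.89°.
Normalise into (−180°, 180°]: -146.89° stays -146.89°.
Negative ⇒ the second point lies to the west; separation 146.89°.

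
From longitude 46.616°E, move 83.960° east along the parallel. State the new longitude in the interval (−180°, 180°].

Start at +46.616°; shift +83.960° → +130.576°.
+130.576° already lies in (−180°, 180°].

130.576°E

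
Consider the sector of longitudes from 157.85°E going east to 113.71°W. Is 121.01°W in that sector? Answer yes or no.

Yes

Band width going east from +157.85° to -113.71°: ((-113.71 − 157.85) mod 360) = 88.44°.
Offset of -121.01° east of the west edge: ((-121.01 − 157.85) mod 360) = 81.14°.
81.14° ≤ 88.44° ⇒ inside.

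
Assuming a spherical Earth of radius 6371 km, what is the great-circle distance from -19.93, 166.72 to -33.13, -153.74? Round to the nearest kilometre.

4169 km

Δλ = -153.74 − 166.72 = -320.46°; wrapped into (−180°, 180°]: 39.54°.
Δφ = -33.13 − -19.93 = -13.20°.
a = sin²(Δφ/2) + cos φ₁ · cos φ₂ · sin²(Δλ/2) = 0.103283.
c = 2·atan2(√a, √(1−a)) = 0.65437 rad → d = 6371·c ≈ 4168.96 km.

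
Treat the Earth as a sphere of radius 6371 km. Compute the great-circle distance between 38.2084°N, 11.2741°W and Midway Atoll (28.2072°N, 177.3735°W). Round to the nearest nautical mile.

6744 nmi

Δλ = -177.3735 − -11.2741 = -166.0994°.
Δφ = 28.2072 − 38.2084 = -10.0012°.
a = sin²(Δφ/2) + cos φ₁ · cos φ₂ · sin²(Δλ/2) = 0.689910.
c = 2·atan2(√a, √(1−a)) = 1.96040 rad → d = 6371·c ≈ 12489.70 km ≈ 6743.90 nmi.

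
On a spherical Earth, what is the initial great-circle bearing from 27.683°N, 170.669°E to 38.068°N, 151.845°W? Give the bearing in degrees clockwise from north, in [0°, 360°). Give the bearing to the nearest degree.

Δλ = -151.845 − 170.669 = -322.514°; wrapped into (−180°, 180°]: 37.486°.
θ = atan2( sin Δλ · cos φ₂ , cos φ₁ · sin φ₂ − sin φ₁ · cos φ₂ · cos Δλ )
  = atan2(0.47911, 0.25579) = 61.903° → normalised to [0°, 360°): 61.903°.

62°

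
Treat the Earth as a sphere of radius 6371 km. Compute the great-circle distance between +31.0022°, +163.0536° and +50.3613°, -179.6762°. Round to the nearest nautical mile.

Δλ = -179.6762 − 163.0536 = -342.7298°; wrapped into (−180°, 180°]: 17.2702°.
Δφ = 50.3613 − 31.0022 = 19.3591°.
a = sin²(Δφ/2) + cos φ₁ · cos φ₂ · sin²(Δλ/2) = 0.040597.
c = 2·atan2(√a, √(1−a)) = 0.40575 rad → d = 6371·c ≈ 2585.03 km ≈ 1395.81 nmi.

1396 nmi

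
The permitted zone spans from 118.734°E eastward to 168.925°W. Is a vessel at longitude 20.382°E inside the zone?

Band width going east from +118.734° to -168.925°: ((-168.925 − 118.734) mod 360) = 72.341°.
Offset of +20.382° east of the west edge: ((20.382 − 118.734) mod 360) = 261.648°.
261.648° > 72.341° ⇒ outside.

No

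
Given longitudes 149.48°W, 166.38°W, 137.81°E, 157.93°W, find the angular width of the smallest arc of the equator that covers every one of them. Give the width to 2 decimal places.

Sort the longitudes: -166.38°, -157.93°, -149.48°, +137.81°.
Eastward gaps between consecutive values (wrapping around): 8.45°, 8.45°, 287.29°, 55.81°.
Largest gap = 287.29° ⇒ minimal covering band is its complement: 360° − 287.29° = 72.71°.
Band runs from +137.81° eastward to -149.48°, crossing the antimeridian.

72.71°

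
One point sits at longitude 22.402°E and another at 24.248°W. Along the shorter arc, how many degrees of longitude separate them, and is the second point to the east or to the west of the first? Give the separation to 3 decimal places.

Raw difference: -24.248 − 22.402 = -46.65°.
Normalise into (−180°, 180°]: -46.65° stays -46.65°.
Negative ⇒ the second point lies to the west; separation 46.650°.

46.650° west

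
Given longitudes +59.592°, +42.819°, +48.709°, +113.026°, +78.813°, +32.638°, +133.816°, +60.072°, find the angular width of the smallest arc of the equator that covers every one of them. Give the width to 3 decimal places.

101.178°

Sort the longitudes: +32.638°, +42.819°, +48.709°, +59.592°, +60.072°, +78.813°, +113.026°, +133.816°.
Eastward gaps between consecutive values (wrapping around): 10.181°, 5.890°, 10.883°, 0.480°, 18.741°, 34.213°, 20.790°, 258.822°.
Largest gap = 258.822° ⇒ minimal covering band is its complement: 360° − 258.822° = 101.178°.
Band runs from +32.638° eastward to +133.816°.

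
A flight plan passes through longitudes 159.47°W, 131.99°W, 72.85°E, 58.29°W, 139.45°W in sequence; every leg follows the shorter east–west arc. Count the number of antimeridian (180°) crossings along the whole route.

Leg 1: -159.47° → -131.99°, shortest Δλ = 27.48° (east) — does not cross 180°.
Leg 2: -131.99° → +72.85°, shortest Δλ = -155.16° (west) — crosses 180°.
Leg 3: +72.85° → -58.29°, shortest Δλ = -131.14° (west) — does not cross 180°.
Leg 4: -58.29° → -139.45°, shortest Δλ = -81.16° (west) — does not cross 180°.
Total crossings: 1.

1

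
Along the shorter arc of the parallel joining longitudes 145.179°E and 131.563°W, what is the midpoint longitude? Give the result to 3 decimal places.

173.192°W

Signed shortest Δλ from +145.179° to -131.563° is +83.258°.
Midpoint longitude = +145.179° + (+83.258°)/2 = +145.179° + 41.629° = +186.808°.
Normalise into (−180°, 180°]: -173.192°.
(The naïve average (+145.179 + -131.563)/2 = 6.808° is on the wrong side of the globe.)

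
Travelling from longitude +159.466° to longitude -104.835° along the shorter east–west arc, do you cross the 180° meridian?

Naïve |-104.835 − 159.466| = 264.301° > 180°, so the shorter arc goes the other way round — across 180°.
Signed shortest Δλ = ((-104.835 − 159.466 + 180) mod 360) − 180 = 95.699°.
Going east by 95.699° from +159.466° passes through 180° before reaching -104.835°.

Yes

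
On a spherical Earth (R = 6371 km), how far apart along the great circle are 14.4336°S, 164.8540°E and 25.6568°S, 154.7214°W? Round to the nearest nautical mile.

Δλ = -154.7214 − 164.8540 = -319.5754°; wrapped into (−180°, 180°]: 40.4246°.
Δφ = -25.6568 − -14.4336 = -11.2232°.
a = sin²(Δφ/2) + cos φ₁ · cos φ₂ · sin²(Δλ/2) = 0.113766.
c = 2·atan2(√a, √(1−a)) = 0.68808 rad → d = 6371·c ≈ 4383.75 km ≈ 2367.03 nmi.

2367 nmi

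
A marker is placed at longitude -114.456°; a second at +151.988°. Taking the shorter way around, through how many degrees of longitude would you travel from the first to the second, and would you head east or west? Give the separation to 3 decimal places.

Raw difference: 151.988 − -114.456 = 266.444°.
Normalise into (−180°, 180°]: 266.444° − 360° = -93.556°.
Negative ⇒ the second point lies to the west; separation 93.556°.

93.556° west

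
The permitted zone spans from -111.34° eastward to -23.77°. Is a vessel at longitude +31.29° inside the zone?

No

Band width going east from -111.34° to -23.77°: ((-23.77 − -111.34) mod 360) = 87.57°.
Offset of +31.29° east of the west edge: ((31.29 − -111.34) mod 360) = 142.63°.
142.63° > 87.57° ⇒ outside.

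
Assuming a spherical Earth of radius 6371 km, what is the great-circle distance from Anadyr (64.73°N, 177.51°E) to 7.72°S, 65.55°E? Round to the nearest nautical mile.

6379 nmi

Δλ = 65.55 − 177.51 = -111.96°.
Δφ = -7.72 − 64.73 = -72.45°.
a = sin²(Δφ/2) + cos φ₁ · cos φ₂ · sin²(Δλ/2) = 0.639834.
c = 2·atan2(√a, √(1−a)) = 1.85424 rad → d = 6371·c ≈ 11813.39 km ≈ 6378.72 nmi.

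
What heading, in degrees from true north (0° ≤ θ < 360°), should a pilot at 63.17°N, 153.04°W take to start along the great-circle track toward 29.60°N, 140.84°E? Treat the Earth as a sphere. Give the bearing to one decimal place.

Δλ = 140.84 − -153.04 = 293.88°; wrapped into (−180°, 180°]: -66.12°.
θ = atan2( sin Δλ · cos φ₂ , cos φ₁ · sin φ₂ − sin φ₁ · cos φ₂ · cos Δλ )
  = atan2(-0.79506, -0.09116) = -96.541° → normalised to [0°, 360°): 263.459°.

263.5°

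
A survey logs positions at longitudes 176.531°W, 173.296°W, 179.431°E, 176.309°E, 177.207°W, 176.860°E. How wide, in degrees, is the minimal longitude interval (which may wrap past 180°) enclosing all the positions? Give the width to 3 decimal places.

Sort the longitudes: -177.207°, -176.531°, -173.296°, +176.309°, +176.860°, +179.431°.
Eastward gaps between consecutive values (wrapping around): 0.676°, 3.235°, 349.605°, 0.551°, 2.571°, 3.362°.
Largest gap = 349.605° ⇒ minimal covering band is its complement: 360° − 349.605° = 10.395°.
Band runs from +176.309° eastward to -173.296°, crossing the antimeridian.

10.395°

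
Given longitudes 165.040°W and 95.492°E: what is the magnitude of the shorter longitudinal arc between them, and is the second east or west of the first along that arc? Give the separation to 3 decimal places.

Raw difference: 95.492 − -165.040 = 260.532°.
Normalise into (−180°, 180°]: 260.532° − 360° = -99.468°.
Negative ⇒ the second point lies to the west; separation 99.468°.

99.468° west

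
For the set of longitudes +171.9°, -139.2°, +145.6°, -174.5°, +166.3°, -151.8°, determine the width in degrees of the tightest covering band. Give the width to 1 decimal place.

Sort the longitudes: -174.5°, -151.8°, -139.2°, +145.6°, +166.3°, +171.9°.
Eastward gaps between consecutive values (wrapping around): 22.7°, 12.6°, 284.8°, 20.7°, 5.6°, 13.6°.
Largest gap = 284.8° ⇒ minimal covering band is its complement: 360° − 284.8° = 75.2°.
Band runs from +145.6° eastward to -139.2°, crossing the antimeridian.

75.2°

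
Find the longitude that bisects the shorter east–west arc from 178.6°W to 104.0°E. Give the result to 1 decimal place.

Signed shortest Δλ from -178.6° to +104.0° is -77.4°.
Midpoint longitude = -178.6° + (-77.4°)/2 = -178.6° − 38.7° = -217.3°.
Normalise into (−180°, 180°]: +142.7°.
(The naïve average (-178.6 + +104.0)/2 = -37.3° is on the wrong side of the globe.)

142.7°E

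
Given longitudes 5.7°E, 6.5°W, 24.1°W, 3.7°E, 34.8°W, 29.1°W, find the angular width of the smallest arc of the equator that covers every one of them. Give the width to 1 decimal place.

40.5°

Sort the longitudes: -34.8°, -29.1°, -24.1°, -6.5°, +3.7°, +5.7°.
Eastward gaps between consecutive values (wrapping around): 5.7°, 5.0°, 17.6°, 10.2°, 2.0°, 319.5°.
Largest gap = 319.5° ⇒ minimal covering band is its complement: 360° − 319.5° = 40.5°.
Band runs from -34.8° eastward to +5.7°.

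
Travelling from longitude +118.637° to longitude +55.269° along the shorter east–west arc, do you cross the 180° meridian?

Signed shortest Δλ = ((55.269 − 118.637 + 180) mod 360) − 180 = -63.368°.
Going west by 63.368° from +118.637° reaches +55.269° without touching 180°.

No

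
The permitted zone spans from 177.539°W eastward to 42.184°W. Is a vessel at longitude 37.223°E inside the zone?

No

Band width going east from -177.539° to -42.184°: ((-42.184 − -177.539) mod 360) = 135.355°.
Offset of +37.223° east of the west edge: ((37.223 − -177.539) mod 360) = 214.762°.
214.762° > 135.355° ⇒ outside.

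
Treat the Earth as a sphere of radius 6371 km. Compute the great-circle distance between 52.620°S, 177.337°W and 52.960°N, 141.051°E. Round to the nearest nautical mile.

Δλ = 141.051 − -177.337 = 318.388°; wrapped into (−180°, 180°]: -41.612°.
Δφ = 52.960 − -52.620 = 105.580°.
a = sin²(Δφ/2) + cos φ₁ · cos φ₂ · sin²(Δλ/2) = 0.680432.
c = 2·atan2(√a, √(1−a)) = 1.93999 rad → d = 6371·c ≈ 12359.68 km ≈ 6673.69 nmi.

6674 nmi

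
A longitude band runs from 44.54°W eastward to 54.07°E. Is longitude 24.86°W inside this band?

Yes

Band width going east from -44.54° to +54.07°: ((54.07 − -44.54) mod 360) = 98.61°.
Offset of -24.86° east of the west edge: ((-24.86 − -44.54) mod 360) = 19.68°.
19.68° ≤ 98.61° ⇒ inside.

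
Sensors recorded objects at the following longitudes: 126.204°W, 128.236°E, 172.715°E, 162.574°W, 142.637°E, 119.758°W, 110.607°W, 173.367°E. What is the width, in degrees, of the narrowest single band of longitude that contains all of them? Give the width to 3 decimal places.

Sort the longitudes: -162.574°, -126.204°, -119.758°, -110.607°, +128.236°, +142.637°, +172.715°, +173.367°.
Eastward gaps between consecutive values (wrapping around): 36.370°, 6.446°, 9.151°, 238.843°, 14.401°, 30.078°, 0.652°, 24.059°.
Largest gap = 238.843° ⇒ minimal covering band is its complement: 360° − 238.843° = 121.157°.
Band runs from +128.236° eastward to -110.607°, crossing the antimeridian.

121.157°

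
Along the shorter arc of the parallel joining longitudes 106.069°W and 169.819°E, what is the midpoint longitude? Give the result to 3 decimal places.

Signed shortest Δλ from -106.069° to +169.819° is -84.112°.
Midpoint longitude = -106.069° + (-84.112°)/2 = -106.069° − 42.056° = -148.125°.
(The naïve average (-106.069 + +169.819)/2 = 31.875° is on the wrong side of the globe.)

148.125°W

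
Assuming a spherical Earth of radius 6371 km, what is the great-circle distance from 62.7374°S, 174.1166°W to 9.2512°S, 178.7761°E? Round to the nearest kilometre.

5975 km

Δλ = 178.7761 − -174.1166 = 352.8927°; wrapped into (−180°, 180°]: -7.1073°.
Δφ = -9.2512 − -62.7374 = 53.4862°.
a = sin²(Δφ/2) + cos φ₁ · cos φ₂ · sin²(Δλ/2) = 0.204229.
c = 2·atan2(√a, √(1−a)) = 0.93783 rad → d = 6371·c ≈ 5974.89 km.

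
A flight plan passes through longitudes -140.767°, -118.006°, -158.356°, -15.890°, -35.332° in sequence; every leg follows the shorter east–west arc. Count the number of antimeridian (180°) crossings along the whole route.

0

Leg 1: -140.767° → -118.006°, shortest Δλ = 22.761° (east) — does not cross 180°.
Leg 2: -118.006° → -158.356°, shortest Δλ = -40.35° (west) — does not cross 180°.
Leg 3: -158.356° → -15.890°, shortest Δλ = 142.466° (east) — does not cross 180°.
Leg 4: -15.890° → -35.332°, shortest Δλ = -19.442° (west) — does not cross 180°.
Total crossings: 0.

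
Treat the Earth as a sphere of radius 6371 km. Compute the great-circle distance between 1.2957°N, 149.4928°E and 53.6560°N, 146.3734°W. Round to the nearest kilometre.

Δλ = -146.3734 − 149.4928 = -295.8662°; wrapped into (−180°, 180°]: 64.1338°.
Δφ = 53.6560 − 1.2957 = 52.3603°.
a = sin²(Δφ/2) + cos φ₁ · cos φ₂ · sin²(Δλ/2) = 0.361652.
c = 2·atan2(√a, √(1−a)) = 1.29044 rad → d = 6371·c ≈ 8221.41 km.

8221 km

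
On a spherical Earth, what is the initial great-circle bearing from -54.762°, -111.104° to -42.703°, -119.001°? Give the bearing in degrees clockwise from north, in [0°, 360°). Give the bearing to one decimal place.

Δλ = -119.001 − -111.104 = -7.897°.
θ = atan2( sin Δλ · cos φ₂ , cos φ₁ · sin φ₂ − sin φ₁ · cos φ₂ · cos Δλ )
  = atan2(-0.10097, 0.20323) = -26.419° → normalised to [0°, 360°): 333.581°.

333.6°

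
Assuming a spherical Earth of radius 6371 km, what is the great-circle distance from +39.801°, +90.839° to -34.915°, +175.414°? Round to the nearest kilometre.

11994 km

Δλ = 175.414 − 90.839 = 84.575°.
Δφ = -34.915 − 39.801 = -74.716°.
a = sin²(Δφ/2) + cos φ₁ · cos φ₂ · sin²(Δλ/2) = 0.653410.
c = 2·atan2(√a, √(1−a)) = 1.88265 rad → d = 6371·c ≈ 11994.35 km.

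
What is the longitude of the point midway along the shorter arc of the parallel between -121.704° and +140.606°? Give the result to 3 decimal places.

-170.549°

Signed shortest Δλ from -121.704° to +140.606° is -97.690°.
Midpoint longitude = -121.704° + (-97.690°)/2 = -121.704° − 48.845° = -170.549°.
(The naïve average (-121.704 + +140.606)/2 = 9.451° is on the wrong side of the globe.)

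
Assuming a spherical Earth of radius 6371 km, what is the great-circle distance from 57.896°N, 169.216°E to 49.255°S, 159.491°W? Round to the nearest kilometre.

Δλ = -159.491 − 169.216 = -328.707°; wrapped into (−180°, 180°]: 31.293°.
Δφ = -49.255 − 57.896 = -107.151°.
a = sin²(Δφ/2) + cos φ₁ · cos φ₂ · sin²(Δλ/2) = 0.672677.
c = 2·atan2(√a, √(1−a)) = 1.92341 rad → d = 6371·c ≈ 12254.06 km.

12254 km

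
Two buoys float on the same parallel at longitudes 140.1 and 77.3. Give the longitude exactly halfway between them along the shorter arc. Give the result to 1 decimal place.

+108.7°

Signed shortest Δλ from +140.1° to +77.3° is -62.8°.
Midpoint longitude = +140.1° + (-62.8°)/2 = +140.1° − 31.4° = +108.7°.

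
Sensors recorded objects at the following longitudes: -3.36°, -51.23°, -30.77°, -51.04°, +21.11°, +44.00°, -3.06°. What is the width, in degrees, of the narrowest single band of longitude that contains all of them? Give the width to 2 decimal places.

95.23°

Sort the longitudes: -51.23°, -51.04°, -30.77°, -3.36°, -3.06°, +21.11°, +44.00°.
Eastward gaps between consecutive values (wrapping around): 0.19°, 20.27°, 27.41°, 0.30°, 24.17°, 22.89°, 264.77°.
Largest gap = 264.77° ⇒ minimal covering band is its complement: 360° − 264.77° = 95.23°.
Band runs from -51.23° eastward to +44.00°.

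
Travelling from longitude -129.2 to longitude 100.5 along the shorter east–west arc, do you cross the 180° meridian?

Yes

Naïve |100.5 − -129.2| = 229.7° > 180°, so the shorter arc goes the other way round — across 180°.
Signed shortest Δλ = ((100.5 − -129.2 + 180) mod 360) − 180 = -130.3°.
Going west by 130.3° from -129.2° passes through 180° before reaching +100.5°.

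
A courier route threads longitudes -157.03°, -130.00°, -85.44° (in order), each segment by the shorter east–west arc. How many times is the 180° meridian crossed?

0

Leg 1: -157.03° → -130.00°, shortest Δλ = 27.03° (east) — does not cross 180°.
Leg 2: -130.00° → -85.44°, shortest Δλ = 44.56° (east) — does not cross 180°.
Total crossings: 0.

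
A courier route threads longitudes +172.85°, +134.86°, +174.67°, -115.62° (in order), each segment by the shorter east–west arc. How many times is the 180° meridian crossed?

1

Leg 1: +172.85° → +134.86°, shortest Δλ = -37.99° (west) — does not cross 180°.
Leg 2: +134.86° → +174.67°, shortest Δλ = 39.81° (east) — does not cross 180°.
Leg 3: +174.67° → -115.62°, shortest Δλ = 69.71° (east) — crosses 180°.
Total crossings: 1.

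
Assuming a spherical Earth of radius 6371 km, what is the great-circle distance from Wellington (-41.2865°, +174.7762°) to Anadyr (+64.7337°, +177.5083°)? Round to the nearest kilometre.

Δλ = 177.5083 − 174.7762 = 2.7321°.
Δφ = 64.7337 − -41.2865 = 106.0202°.
a = sin²(Δφ/2) + cos φ₁ · cos φ₂ · sin²(Δλ/2) = 0.638170.
c = 2·atan2(√a, √(1−a)) = 1.85078 rad → d = 6371·c ≈ 11791.32 km.

11791 km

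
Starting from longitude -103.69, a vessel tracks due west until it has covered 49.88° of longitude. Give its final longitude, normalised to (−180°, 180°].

-153.57°

Start at -103.69°; shift −49.88° → -153.57°.
-153.57° already lies in (−180°, 180°].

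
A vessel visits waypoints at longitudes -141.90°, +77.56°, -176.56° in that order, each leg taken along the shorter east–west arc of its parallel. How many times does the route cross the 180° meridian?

Leg 1: -141.90° → +77.56°, shortest Δλ = -140.54° (west) — crosses 180°.
Leg 2: +77.56° → -176.56°, shortest Δλ = 105.88° (east) — crosses 180°.
Total crossings: 2.

2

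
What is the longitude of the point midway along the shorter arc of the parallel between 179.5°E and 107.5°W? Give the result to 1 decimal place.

144.0°W

Signed shortest Δλ from +179.5° to -107.5° is +73.0°.
Midpoint longitude = +179.5° + (+73.0°)/2 = +179.5° + 36.5° = +216.0°.
Normalise into (−180°, 180°]: -144.0°.
(The naïve average (+179.5 + -107.5)/2 = 36.0° is on the wrong side of the globe.)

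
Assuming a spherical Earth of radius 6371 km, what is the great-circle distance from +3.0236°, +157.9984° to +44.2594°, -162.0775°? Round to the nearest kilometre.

6024 km

Δλ = -162.0775 − 157.9984 = -320.0759°; wrapped into (−180°, 180°]: 39.9241°.
Δφ = 44.2594 − 3.0236 = 41.2358°.
a = sin²(Δφ/2) + cos φ₁ · cos φ₂ · sin²(Δλ/2) = 0.207356.
c = 2·atan2(√a, √(1−a)) = 0.94556 rad → d = 6371·c ≈ 6024.16 km.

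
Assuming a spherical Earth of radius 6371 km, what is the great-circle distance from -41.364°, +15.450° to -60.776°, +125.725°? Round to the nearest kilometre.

7036 km

Δλ = 125.725 − 15.450 = 110.275°.
Δφ = -60.776 − -41.364 = -19.412°.
a = sin²(Δφ/2) + cos φ₁ · cos φ₂ · sin²(Δλ/2) = 0.275125.
c = 2·atan2(√a, √(1−a)) = 1.10431 rad → d = 6371·c ≈ 7035.56 km.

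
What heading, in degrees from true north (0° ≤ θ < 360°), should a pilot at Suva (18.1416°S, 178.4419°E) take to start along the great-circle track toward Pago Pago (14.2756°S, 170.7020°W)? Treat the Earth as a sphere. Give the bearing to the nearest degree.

Δλ = -170.7020 − 178.4419 = -349.1439°; wrapped into (−180°, 180°]: 10.8561°.
θ = atan2( sin Δλ · cos φ₂ , cos φ₁ · sin φ₂ − sin φ₁ · cos φ₂ · cos Δλ )
  = atan2(0.18253, 0.06202) = 71.232° → normalised to [0°, 360°): 71.232°.

71°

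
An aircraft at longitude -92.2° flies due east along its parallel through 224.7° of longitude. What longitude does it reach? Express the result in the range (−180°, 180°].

Start at -92.2°; shift +224.7° → +132.5°.
+132.5° already lies in (−180°, 180°].

+132.5°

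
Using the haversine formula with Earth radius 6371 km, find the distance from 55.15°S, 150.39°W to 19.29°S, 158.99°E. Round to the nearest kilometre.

5801 km

Δλ = 158.99 − -150.39 = 309.38°; wrapped into (−180°, 180°]: -50.62°.
Δφ = -19.29 − -55.15 = 35.86°.
a = sin²(Δφ/2) + cos φ₁ · cos φ₂ · sin²(Δλ/2) = 0.193351.
c = 2·atan2(√a, √(1−a)) = 0.91057 rad → d = 6371·c ≈ 5801.23 km.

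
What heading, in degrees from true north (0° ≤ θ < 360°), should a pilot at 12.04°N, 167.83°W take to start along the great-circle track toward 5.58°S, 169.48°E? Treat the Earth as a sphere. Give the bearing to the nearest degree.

233°

Δλ = 169.48 − -167.83 = 337.31°; wrapped into (−180°, 180°]: -22.69°.
θ = atan2( sin Δλ · cos φ₂ , cos φ₁ · sin φ₂ − sin φ₁ · cos φ₂ · cos Δλ )
  = atan2(-0.38392, -0.28664) = -126.745° → normalised to [0°, 360°): 233.255°.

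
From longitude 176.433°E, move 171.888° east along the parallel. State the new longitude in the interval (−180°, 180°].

Start at +176.433°; shift +171.888° → +348.321°.
+348.321° lies outside (−180°, 180°]; subtract 360° → -11.679°.

11.679°W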